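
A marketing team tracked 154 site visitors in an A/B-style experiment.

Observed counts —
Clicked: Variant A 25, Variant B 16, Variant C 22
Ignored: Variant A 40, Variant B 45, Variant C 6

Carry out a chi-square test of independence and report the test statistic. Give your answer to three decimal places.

Row totals: 63, 91. Column totals: 65, 61, 28. Grand total N = 154.
Expected counts (row total × column total / N):
  Clicked, Variant A: 63×65/154 = 26.59091
  Clicked, Variant B: 63×61/154 = 24.95455
  Clicked, Variant C: 63×28/154 = 11.45455
  Ignored, Variant A: 91×65/154 = 38.40909
  Ignored, Variant B: 91×61/154 = 36.04545
  Ignored, Variant C: 91×28/154 = 16.54545
Contributions (O − E)²/E:
  (25 − 26.59091)²/26.59091 = 0.0952
  (16 − 24.95455)²/24.95455 = 3.2132
  (22 − 11.45455)²/11.45455 = 9.7085
  (40 − 38.40909)²/38.40909 = 0.0659
  (45 − 36.04545)²/36.04545 = 2.2245
  (6 − 16.54545)²/16.54545 = 6.7213
χ² = 0.0952 + 3.2132 + 9.7085 + 0.0659 + 2.2245 + 6.7213 = 22.029

22.029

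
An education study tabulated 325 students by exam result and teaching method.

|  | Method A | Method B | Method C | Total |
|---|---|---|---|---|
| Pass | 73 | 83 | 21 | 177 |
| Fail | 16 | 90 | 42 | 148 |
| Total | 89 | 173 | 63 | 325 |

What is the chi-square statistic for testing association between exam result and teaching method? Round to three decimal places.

Grand total N = 325.
Expected counts (row total × column total / N):
  Pass, Method A: 177×89/325 = 48.4708
  Pass, Method B: 177×173/325 = 94.2185
  Pass, Method C: 177×63/325 = 34.3108
  Fail, Method A: 148×89/325 = 40.5292
  Fail, Method B: 148×173/325 = 78.7815
  Fail, Method C: 148×63/325 = 28.6892
Contributions (O − E)²/E:
  (73 − 48.4708)²/48.4708 = 12.4133
  (83 − 94.2185)²/94.2185 = 1.3358
  (21 − 34.3108)²/34.3108 = 5.1639
  (16 − 40.5292)²/40.5292 = 14.8456
  (90 − 78.7815)²/78.7815 = 1.5975
  (42 − 28.6892)²/28.6892 = 6.1758
χ² = 12.4133 + 1.3358 + 5.1639 + 14.8456 + 1.5975 + 6.1758 = 41.532

41.532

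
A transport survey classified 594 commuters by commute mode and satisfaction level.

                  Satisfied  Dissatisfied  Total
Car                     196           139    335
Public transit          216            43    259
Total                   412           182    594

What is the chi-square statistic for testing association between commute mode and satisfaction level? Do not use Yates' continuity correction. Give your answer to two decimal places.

Grand total N = 594.
Expected counts (row total × column total / N):
  Car, Satisfied: 335×412/594 = 232.357
  Car, Dissatisfied: 335×182/594 = 102.643
  Public transit, Satisfied: 259×412/594 = 179.643
  Public transit, Dissatisfied: 259×182/594 = 79.357
Contributions (O − E)²/E:
  (196 − 232.357)²/232.357 = 5.6888
  (139 − 102.643)²/102.643 = 12.8780
  (216 − 179.643)²/179.643 = 7.3581
  (43 − 79.357)²/79.357 = 16.6568
χ² = 5.6888 + 12.8780 + 7.3581 + 16.6568 = 42.58

42.58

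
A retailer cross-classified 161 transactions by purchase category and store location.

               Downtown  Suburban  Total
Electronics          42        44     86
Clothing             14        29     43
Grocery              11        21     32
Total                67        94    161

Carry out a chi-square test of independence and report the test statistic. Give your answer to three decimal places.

3.988

Grand total N = 161.
Expected counts (row total × column total / N):
  Electronics, Downtown: 86×67/161 = 35.7888
  Electronics, Suburban: 86×94/161 = 50.2112
  Clothing, Downtown: 43×67/161 = 17.8944
  Clothing, Suburban: 43×94/161 = 25.1056
  Grocery, Downtown: 32×67/161 = 13.3168
  Grocery, Suburban: 32×94/161 = 18.6832
Contributions (O − E)²/E:
  (42 − 35.7888)²/35.7888 = 1.0780
  (44 − 50.2112)²/50.2112 = 0.7683
  (14 − 17.8944)²/17.8944 = 0.8475
  (29 − 25.1056)²/25.1056 = 0.6041
  (11 − 13.3168)²/13.3168 = 0.4031
  (21 − 18.6832)²/18.6832 = 0.2873
χ² = 1.0780 + 0.7683 + 0.8475 + 0.6041 + 0.4031 + 0.2873 = 3.988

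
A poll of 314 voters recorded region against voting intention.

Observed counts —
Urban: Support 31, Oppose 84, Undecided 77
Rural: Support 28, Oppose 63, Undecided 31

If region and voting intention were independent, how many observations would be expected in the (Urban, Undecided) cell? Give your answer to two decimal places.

66.04

Row total (Urban) = 192; column total (Undecided) = 108; grand total N = 314.
Expected count = (row total × column total) / N = 192 × 108 / 314 = 66.04.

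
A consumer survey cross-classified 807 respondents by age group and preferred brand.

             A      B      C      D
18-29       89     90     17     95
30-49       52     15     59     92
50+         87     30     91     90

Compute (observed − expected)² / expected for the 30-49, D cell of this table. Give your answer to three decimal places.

Row total (30-49) = 218; column total (D) = 277; N = 807.
Expected count E = 218 × 277 / 807 = 74.8278.
Contribution = (O − E)²/E = (92 − 74.8278)² / 74.8278 = 3.941.

3.941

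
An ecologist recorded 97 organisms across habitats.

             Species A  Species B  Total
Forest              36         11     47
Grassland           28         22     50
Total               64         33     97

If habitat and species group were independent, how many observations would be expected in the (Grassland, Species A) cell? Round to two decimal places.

Row total (Grassland) = 50; column total (Species A) = 64; grand total N = 97.
Expected count = (row total × column total) / N = 50 × 64 / 97 = 32.99.

32.99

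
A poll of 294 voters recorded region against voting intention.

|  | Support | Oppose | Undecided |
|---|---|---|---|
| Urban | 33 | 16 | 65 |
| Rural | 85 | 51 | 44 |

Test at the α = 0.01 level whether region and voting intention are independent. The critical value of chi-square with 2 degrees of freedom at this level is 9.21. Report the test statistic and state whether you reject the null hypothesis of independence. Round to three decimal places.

32.043; reject H₀

Row totals: 114, 180. Column totals: 118, 67, 109. Grand total N = 294.
Expected counts (row total × column total / N):
  Urban, Support: 114×118/294 = 45.7551
  Urban, Oppose: 114×67/294 = 25.9796
  Urban, Undecided: 114×109/294 = 42.2653
  Rural, Support: 180×118/294 = 72.2449
  Rural, Oppose: 180×67/294 = 41.0204
  Rural, Undecided: 180×109/294 = 66.7347
Contributions (O − E)²/E:
  (33 − 45.7551)²/45.7551 = 3.5557
  (16 − 25.9796)²/25.9796 = 3.8335
  (65 − 42.2653)²/42.2653 = 12.2291
  (85 − 72.2449)²/72.2449 = 2.2520
  (51 − 41.0204)²/41.0204 = 2.4279
  (44 − 66.7347)²/66.7347 = 7.7451
χ² = 3.5557 + 3.8335 + 12.2291 + 2.2520 + 2.4279 + 7.7451 = 32.043
df = (2−1)(3−1) = 2. Since 32.043 > 9.21, reject the null hypothesis of independence at α = 0.01.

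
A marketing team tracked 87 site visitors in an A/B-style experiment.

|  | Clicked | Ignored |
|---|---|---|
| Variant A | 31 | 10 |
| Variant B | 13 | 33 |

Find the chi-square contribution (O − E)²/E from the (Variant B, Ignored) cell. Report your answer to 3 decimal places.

4.634

Row total (Variant B) = 46; column total (Ignored) = 43; N = 87.
Expected count E = 46 × 43 / 87 = 22.7356.
Contribution = (O − E)²/E = (33 − 22.7356)² / 22.7356 = 4.634.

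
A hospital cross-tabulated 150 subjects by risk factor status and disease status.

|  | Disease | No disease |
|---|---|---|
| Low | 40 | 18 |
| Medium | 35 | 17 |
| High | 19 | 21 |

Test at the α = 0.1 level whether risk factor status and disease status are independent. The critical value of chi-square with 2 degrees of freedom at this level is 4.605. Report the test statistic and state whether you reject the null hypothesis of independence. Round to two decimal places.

5.40; reject H₀

Row totals: 58, 52, 40. Column totals: 94, 56. Grand total N = 150.
Expected counts (row total × column total / N):
  Low, Disease: 58×94/150 = 36.347
  Low, No disease: 58×56/150 = 21.653
  Medium, Disease: 52×94/150 = 32.587
  Medium, No disease: 52×56/150 = 19.413
  High, Disease: 40×94/150 = 25.067
  High, No disease: 40×56/150 = 14.933
Contributions (O − E)²/E:
  (40 − 36.347)²/36.347 = 0.3671
  (18 − 21.653)²/21.653 = 0.6163
  (35 − 32.587)²/32.587 = 0.1787
  (17 − 19.413)²/19.413 = 0.2999
  (19 − 25.067)²/25.067 = 1.4684
  (21 − 14.933)²/14.933 = 2.4649
χ² = 0.3671 + 0.6163 + 0.1787 + 0.2999 + 1.4684 + 2.4649 = 5.40
df = (3−1)(2−1) = 2. Since 5.40 > 4.605, reject the null hypothesis of independence at α = 0.1.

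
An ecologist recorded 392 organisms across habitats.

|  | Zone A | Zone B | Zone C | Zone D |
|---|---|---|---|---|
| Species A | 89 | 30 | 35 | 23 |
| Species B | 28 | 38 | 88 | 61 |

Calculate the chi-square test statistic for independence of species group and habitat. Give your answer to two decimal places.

69.74

Row totals: 177, 215. Column totals: 117, 68, 123, 84. Grand total N = 392.
Expected counts (row total × column total / N):
  Species A, Zone A: 177×117/392 = 52.8291
  Species A, Zone B: 177×68/392 = 30.7041
  Species A, Zone C: 177×123/392 = 55.5383
  Species A, Zone D: 177×84/392 = 37.9286
  Species B, Zone A: 215×117/392 = 64.1709
  Species B, Zone B: 215×68/392 = 37.2959
  Species B, Zone C: 215×123/392 = 67.4617
  Species B, Zone D: 215×84/392 = 46.0714
Contributions (O − E)²/E:
  (89 − 52.8291)²/52.8291 = 24.7654
  (30 − 30.7041)²/30.7041 = 0.0161
  (35 − 55.5383)²/55.5383 = 7.5952
  (23 − 37.9286)²/37.9286 = 5.8759
  (28 − 64.1709)²/64.1709 = 20.3883
  (38 − 37.2959)²/37.2959 = 0.0133
  (88 − 67.4617)²/67.4617 = 6.2528
  (61 − 46.0714)²/46.0714 = 4.8373
χ² = 24.7654 + 0.0161 + 7.5952 + 5.8759 + 20.3883 + 0.0133 + 6.2528 + 4.8373 = 69.74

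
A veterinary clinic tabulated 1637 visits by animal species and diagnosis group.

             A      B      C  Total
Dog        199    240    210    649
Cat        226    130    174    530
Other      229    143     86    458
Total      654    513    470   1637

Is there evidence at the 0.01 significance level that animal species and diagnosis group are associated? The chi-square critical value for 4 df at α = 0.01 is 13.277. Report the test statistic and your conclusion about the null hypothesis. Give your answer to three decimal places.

Grand total N = 1637.
Expected counts (row total × column total / N):
  Dog, A: 649×654/1637 = 259.2828
  Dog, B: 649×513/1637 = 203.3824
  Dog, C: 649×470/1637 = 186.3348
  Cat, A: 530×654/1637 = 211.7410
  Cat, B: 530×513/1637 = 166.0904
  Cat, C: 530×470/1637 = 152.1686
  Other, A: 458×654/1637 = 182.9762
  Other, B: 458×513/1637 = 143.5272
  Other, C: 458×470/1637 = 131.4966
Contributions (O − E)²/E:
  (199 − 259.2828)²/259.2828 = 14.0156
  (240 − 203.3824)²/203.3824 = 6.5927
  (210 − 186.3348)²/186.3348 = 3.0056
  (226 − 211.7410)²/211.7410 = 0.9602
  (130 − 166.0904)²/166.0904 = 7.8422
  (174 − 152.1686)²/152.1686 = 3.1321
  (229 − 182.9762)²/182.9762 = 11.5763
  (143 − 143.5272)²/143.5272 = 0.0019
  (86 − 131.4966)²/131.4966 = 15.7414
χ² = 14.0156 + 6.5927 + 3.0056 + 0.9602 + 7.8422 + 3.1321 + 11.5763 + 0.0019 + 15.7414 = 62.868
df = (3−1)(3−1) = 4. Since 62.868 > 13.277, reject the null hypothesis of independence at α = 0.01.

62.868; reject H₀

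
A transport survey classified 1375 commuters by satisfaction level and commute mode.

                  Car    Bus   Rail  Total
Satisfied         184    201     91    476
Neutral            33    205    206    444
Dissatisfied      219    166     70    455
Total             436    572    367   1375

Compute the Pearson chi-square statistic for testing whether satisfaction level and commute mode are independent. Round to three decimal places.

Grand total N = 1375.
Expected counts (row total × column total / N):
  Satisfied, Car: 476×436/1375 = 150.9353
  Satisfied, Bus: 476×572/1375 = 198.0160
  Satisfied, Rail: 476×367/1375 = 127.0487
  Neutral, Car: 444×436/1375 = 140.7884
  Neutral, Bus: 444×572/1375 = 184.7040
  Neutral, Rail: 444×367/1375 = 118.5076
  Dissatisfied, Car: 455×436/1375 = 144.2764
  Dissatisfied, Bus: 455×572/1375 = 189.2800
  Dissatisfied, Rail: 455×367/1375 = 121.4436
Contributions (O − E)²/E:
  (184 − 150.9353)²/150.9353 = 7.2433
  (201 − 198.0160)²/198.0160 = 0.0450
  (91 − 127.0487)²/127.0487 = 10.2284
  (33 − 140.7884)²/140.7884 = 82.5234
  (205 − 184.7040)²/184.7040 = 2.2302
  (206 − 118.5076)²/118.5076 = 64.5943
  (219 − 144.2764)²/144.2764 = 38.7008
  (166 − 189.2800)²/189.2800 = 2.8633
  (70 − 121.4436)²/121.4436 = 21.7915
χ² = 7.2433 + 0.0450 + 10.2284 + 82.5234 + 2.2302 + 64.5943 + 38.7008 + 2.8633 + 21.7915 = 230.220

230.220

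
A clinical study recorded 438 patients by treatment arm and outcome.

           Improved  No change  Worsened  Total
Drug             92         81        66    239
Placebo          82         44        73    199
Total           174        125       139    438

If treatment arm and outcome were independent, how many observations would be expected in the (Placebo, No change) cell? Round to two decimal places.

56.79

Row total (Placebo) = 199; column total (No change) = 125; grand total N = 438.
Expected count = (row total × column total) / N = 199 × 125 / 438 = 56.79.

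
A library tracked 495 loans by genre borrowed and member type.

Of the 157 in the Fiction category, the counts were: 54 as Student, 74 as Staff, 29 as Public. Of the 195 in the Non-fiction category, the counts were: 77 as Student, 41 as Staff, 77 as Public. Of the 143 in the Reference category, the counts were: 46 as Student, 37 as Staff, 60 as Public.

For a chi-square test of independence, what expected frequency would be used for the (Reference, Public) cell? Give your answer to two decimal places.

Row total (Reference) = 143; column total (Public) = 166; grand total N = 495.
Expected count = (row total × column total) / N = 143 × 166 / 495 = 47.96.

47.96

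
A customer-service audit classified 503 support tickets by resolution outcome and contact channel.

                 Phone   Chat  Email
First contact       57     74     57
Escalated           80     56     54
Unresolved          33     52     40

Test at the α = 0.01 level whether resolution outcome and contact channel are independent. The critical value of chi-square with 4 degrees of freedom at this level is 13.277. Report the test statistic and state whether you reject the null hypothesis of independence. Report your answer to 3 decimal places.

Row totals: 188, 190, 125. Column totals: 170, 182, 151. Grand total N = 503.
Expected counts (row total × column total / N):
  First contact, Phone: 188×170/503 = 63.5388
  First contact, Chat: 188×182/503 = 68.0239
  First contact, Email: 188×151/503 = 56.4374
  Escalated, Phone: 190×170/503 = 64.2147
  Escalated, Chat: 190×182/503 = 68.7475
  Escalated, Email: 190×151/503 = 57.0378
  Unresolved, Phone: 125×170/503 = 42.2465
  Unresolved, Chat: 125×182/503 = 45.2286
  Unresolved, Email: 125×151/503 = 37.5249
Contributions (O − E)²/E:
  (57 − 63.5388)²/63.5388 = 0.6729
  (74 − 68.0239)²/68.0239 = 0.5250
  (57 − 56.4374)²/56.4374 = 0.0056
  (80 − 64.2147)²/64.2147 = 3.8804
  (56 − 68.7475)²/68.7475 = 2.3637
  (54 − 57.0378)²/57.0378 = 0.1618
  (33 − 42.2465)²/42.2465 = 2.0238
  (52 − 45.2286)²/45.2286 = 1.0138
  (40 − 37.5249)²/37.5249 = 0.1633
χ² = 0.6729 + 0.5250 + 0.0056 + 3.8804 + 2.3637 + 0.1618 + 2.0238 + 1.0138 + 0.1633 = 10.810
df = (3−1)(3−1) = 4. Since 10.810 < 13.277, fail to reject the null hypothesis of independence at α = 0.01.

10.810; fail to reject H₀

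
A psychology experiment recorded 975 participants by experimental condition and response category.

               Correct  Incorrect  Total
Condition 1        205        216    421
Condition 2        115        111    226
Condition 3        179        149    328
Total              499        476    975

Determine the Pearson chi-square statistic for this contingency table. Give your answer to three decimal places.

Grand total N = 975.
Expected counts (row total × column total / N):
  Condition 1, Correct: 421×499/975 = 215.4656
  Condition 1, Incorrect: 421×476/975 = 205.5344
  Condition 2, Correct: 226×499/975 = 115.6656
  Condition 2, Incorrect: 226×476/975 = 110.3344
  Condition 3, Correct: 328×499/975 = 167.8687
  Condition 3, Incorrect: 328×476/975 = 160.1313
Contributions (O − E)²/E:
  (205 − 215.4656)²/215.4656 = 0.5083
  (216 − 205.5344)²/205.5344 = 0.5329
  (115 − 115.6656)²/115.6656 = 0.0038
  (111 − 110.3344)²/110.3344 = 0.0040
  (179 − 167.8687)²/167.8687 = 0.7381
  (149 − 160.1313)²/160.1313 = 0.7738
χ² = 0.5083 + 0.5329 + 0.0038 + 0.0040 + 0.7381 + 0.7738 = 2.561

2.561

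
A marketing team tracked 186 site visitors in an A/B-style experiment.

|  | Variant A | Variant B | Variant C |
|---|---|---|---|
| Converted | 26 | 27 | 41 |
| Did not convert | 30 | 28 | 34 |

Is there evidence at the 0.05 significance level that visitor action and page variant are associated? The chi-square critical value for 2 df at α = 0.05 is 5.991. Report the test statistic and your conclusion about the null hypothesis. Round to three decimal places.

Row totals: 94, 92. Column totals: 56, 55, 75. Grand total N = 186.
Expected counts (row total × column total / N):
  Converted, Variant A: 94×56/186 = 28.3011
  Converted, Variant B: 94×55/186 = 27.7957
  Converted, Variant C: 94×75/186 = 37.9032
  Did not convert, Variant A: 92×56/186 = 27.6989
  Did not convert, Variant B: 92×55/186 = 27.2043
  Did not convert, Variant C: 92×75/186 = 37.0968
Contributions (O − E)²/E:
  (26 − 28.3011)²/28.3011 = 0.1871
  (27 − 27.7957)²/27.7957 = 0.0228
  (41 − 37.9032)²/37.9032 = 0.2530
  (30 − 27.6989)²/27.6989 = 0.1912
  (28 − 27.2043)²/27.2043 = 0.0233
  (34 − 37.0968)²/37.0968 = 0.2585
χ² = 0.1871 + 0.0228 + 0.2530 + 0.1912 + 0.0233 + 0.2585 = 0.936
df = (2−1)(3−1) = 2. Since 0.936 < 5.991, fail to reject the null hypothesis of independence at α = 0.05.

0.936; fail to reject H₀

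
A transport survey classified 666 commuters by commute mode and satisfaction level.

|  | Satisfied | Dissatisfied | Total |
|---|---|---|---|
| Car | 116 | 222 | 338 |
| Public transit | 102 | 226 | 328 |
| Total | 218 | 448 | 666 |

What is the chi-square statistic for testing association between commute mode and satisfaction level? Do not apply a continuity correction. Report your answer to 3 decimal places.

Grand total N = 666.
Expected counts (row total × column total / N):
  Car, Satisfied: 338×218/666 = 110.6366
  Car, Dissatisfied: 338×448/666 = 227.3634
  Public transit, Satisfied: 328×218/666 = 107.3634
  Public transit, Dissatisfied: 328×448/666 = 220.6366
Contributions (O − E)²/E:
  (116 − 110.6366)²/110.6366 = 0.2600
  (222 − 227.3634)²/227.3634 = 0.1265
  (102 − 107.3634)²/107.3634 = 0.2679
  (226 − 220.6366)²/220.6366 = 0.1304
χ² = 0.2600 + 0.1265 + 0.2679 + 0.1304 = 0.785

0.785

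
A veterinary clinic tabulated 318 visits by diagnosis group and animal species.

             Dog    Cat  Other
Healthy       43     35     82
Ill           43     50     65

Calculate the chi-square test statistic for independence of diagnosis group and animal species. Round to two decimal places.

Row totals: 160, 158. Column totals: 86, 85, 147. Grand total N = 318.
Expected counts (row total × column total / N):
  Healthy, Dog: 160×86/318 = 43.270
  Healthy, Cat: 160×85/318 = 42.767
  Healthy, Other: 160×147/318 = 73.962
  Ill, Dog: 158×86/318 = 42.730
  Ill, Cat: 158×85/318 = 42.233
  Ill, Other: 158×147/318 = 73.038
Contributions (O − E)²/E:
  (43 − 43.270)²/43.270 = 0.0017
  (35 − 42.767)²/42.767 = 1.4106
  (82 − 73.962)²/73.962 = 0.8735
  (43 − 42.730)²/42.730 = 0.0017
  (50 − 42.233)²/42.233 = 1.4284
  (65 − 73.038)²/73.038 = 0.8846
χ² = 0.0017 + 1.4106 + 0.8735 + 0.0017 + 1.4284 + 0.8846 = 4.60

4.60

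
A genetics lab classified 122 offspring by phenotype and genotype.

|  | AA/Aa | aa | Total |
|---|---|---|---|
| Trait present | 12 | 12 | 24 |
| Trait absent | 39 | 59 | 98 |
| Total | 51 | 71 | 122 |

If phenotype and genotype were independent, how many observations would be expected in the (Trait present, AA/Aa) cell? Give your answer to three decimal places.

Row total (Trait present) = 24; column total (AA/Aa) = 51; grand total N = 122.
Expected count = (row total × column total) / N = 24 × 51 / 122 = 10.033.

10.033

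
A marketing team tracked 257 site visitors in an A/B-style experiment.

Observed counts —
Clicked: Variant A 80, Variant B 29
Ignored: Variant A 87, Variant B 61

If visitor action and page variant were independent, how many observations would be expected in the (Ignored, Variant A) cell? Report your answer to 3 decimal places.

Row total (Ignored) = 148; column total (Variant A) = 167; grand total N = 257.
Expected count = (row total × column total) / N = 148 × 167 / 257 = 96.171.

96.171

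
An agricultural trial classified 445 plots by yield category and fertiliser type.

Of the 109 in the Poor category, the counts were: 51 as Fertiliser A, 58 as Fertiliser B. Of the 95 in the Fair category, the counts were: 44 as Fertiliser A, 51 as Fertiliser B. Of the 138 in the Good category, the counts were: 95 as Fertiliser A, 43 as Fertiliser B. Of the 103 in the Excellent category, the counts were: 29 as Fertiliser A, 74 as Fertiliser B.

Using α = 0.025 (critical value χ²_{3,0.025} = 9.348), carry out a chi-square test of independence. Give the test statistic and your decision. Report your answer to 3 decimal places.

Row totals: 109, 95, 138, 103. Column totals: 219, 226. Grand total N = 445.
Expected counts (row total × column total / N):
  Poor, Fertiliser A: 109×219/445 = 53.6427
  Poor, Fertiliser B: 109×226/445 = 55.3573
  Fair, Fertiliser A: 95×219/445 = 46.7528
  Fair, Fertiliser B: 95×226/445 = 48.2472
  Good, Fertiliser A: 138×219/445 = 67.9146
  Good, Fertiliser B: 138×226/445 = 70.0854
  Excellent, Fertiliser A: 103×219/445 = 50.6899
  Excellent, Fertiliser B: 103×226/445 = 52.3101
Contributions (O − E)²/E:
  (51 − 53.6427)²/53.6427 = 0.1302
  (58 − 55.3573)²/55.3573 = 0.1262
  (44 − 46.7528)²/46.7528 = 0.1621
  (51 − 48.2472)²/48.2472 = 0.1571
  (95 − 67.9146)²/67.9146 = 10.8021
  (43 − 70.0854)²/70.0854 = 10.4675
  (29 − 50.6899)²/50.6899 = 9.2810
  (74 − 52.3101)²/52.3101 = 8.9935
χ² = 0.1302 + 0.1262 + 0.1621 + 0.1571 + 10.8021 + 10.4675 + 9.2810 + 8.9935 = 40.120
df = (4−1)(2−1) = 3. Since 40.120 > 9.348, reject the null hypothesis of independence at α = 0.025.

40.120; reject H₀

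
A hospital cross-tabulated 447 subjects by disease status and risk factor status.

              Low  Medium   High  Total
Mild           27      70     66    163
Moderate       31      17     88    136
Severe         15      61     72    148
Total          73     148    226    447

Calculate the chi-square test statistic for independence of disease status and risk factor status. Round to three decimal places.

Grand total N = 447.
Expected counts (row total × column total / N):
  Mild, Low: 163×73/447 = 26.6197
  Mild, Medium: 163×148/447 = 53.9687
  Mild, High: 163×226/447 = 82.4116
  Moderate, Low: 136×73/447 = 22.2103
  Moderate, Medium: 136×148/447 = 45.0291
  Moderate, High: 136×226/447 = 68.7606
  Severe, Low: 148×73/447 = 24.1700
  Severe, Medium: 148×148/447 = 49.0022
  Severe, High: 148×226/447 = 74.8277
Contributions (O − E)²/E:
  (27 − 26.6197)²/26.6197 = 0.0054
  (70 − 53.9687)²/53.9687 = 4.7621
  (66 − 82.4116)²/82.4116 = 3.2682
  (31 − 22.2103)²/22.2103 = 3.4785
  (17 − 45.0291)²/45.0291 = 17.4472
  (88 − 68.7606)²/68.7606 = 5.3832
  (15 − 24.1700)²/24.1700 = 3.4791
  (61 − 49.0022)²/49.0022 = 2.9376
  (72 − 74.8277)²/74.8277 = 0.1069
χ² = 0.0054 + 4.7621 + 3.2682 + 3.4785 + 17.4472 + 5.3832 + 3.4791 + 2.9376 + 0.1069 = 40.868

40.868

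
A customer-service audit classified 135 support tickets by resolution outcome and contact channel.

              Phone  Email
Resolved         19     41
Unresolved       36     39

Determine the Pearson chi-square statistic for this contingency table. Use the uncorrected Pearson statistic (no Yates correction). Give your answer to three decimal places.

3.683

Row totals: 60, 75. Column totals: 55, 80. Grand total N = 135.
Expected counts (row total × column total / N):
  Resolved, Phone: 60×55/135 = 24.4444
  Resolved, Email: 60×80/135 = 35.5556
  Unresolved, Phone: 75×55/135 = 30.5556
  Unresolved, Email: 75×80/135 = 44.4444
Contributions (O − E)²/E:
  (19 − 24.4444)²/24.4444 = 1.2126
  (41 − 35.5556)²/35.5556 = 0.8337
  (36 − 30.5556)²/30.5556 = 0.9701
  (39 − 44.4444)²/44.4444 = 0.6669
χ² = 1.2126 + 0.8337 + 0.9701 + 0.6669 = 3.683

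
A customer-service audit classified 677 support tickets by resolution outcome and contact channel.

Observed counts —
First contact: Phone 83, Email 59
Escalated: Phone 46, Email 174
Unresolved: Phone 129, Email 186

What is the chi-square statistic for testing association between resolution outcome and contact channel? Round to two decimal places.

53.59

Row totals: 142, 220, 315. Column totals: 258, 419. Grand total N = 677.
Expected counts (row total × column total / N):
  First contact, Phone: 142×258/677 = 54.115
  First contact, Email: 142×419/677 = 87.885
  Escalated, Phone: 220×258/677 = 83.840
  Escalated, Email: 220×419/677 = 136.160
  Unresolved, Phone: 315×258/677 = 120.044
  Unresolved, Email: 315×419/677 = 194.956
Contributions (O − E)²/E:
  (83 − 54.115)²/54.115 = 15.4180
  (59 − 87.885)²/87.885 = 9.4936
  (46 − 83.840)²/83.840 = 17.0785
  (174 − 136.160)²/136.160 = 10.5161
  (129 − 120.044)²/120.044 = 0.6682
  (186 − 194.956)²/194.956 = 0.4114
χ² = 15.4180 + 9.4936 + 17.0785 + 10.5161 + 0.6682 + 0.4114 = 53.59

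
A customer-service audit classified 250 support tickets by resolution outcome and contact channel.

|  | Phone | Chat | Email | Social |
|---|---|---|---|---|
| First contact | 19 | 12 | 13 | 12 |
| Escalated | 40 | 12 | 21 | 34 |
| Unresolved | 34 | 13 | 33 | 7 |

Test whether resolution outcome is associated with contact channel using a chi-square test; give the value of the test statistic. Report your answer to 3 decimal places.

21.930

Row totals: 56, 107, 87. Column totals: 93, 37, 67, 53. Grand total N = 250.
Expected counts (row total × column total / N):
  First contact, Phone: 56×93/250 = 20.8320
  First contact, Chat: 56×37/250 = 8.2880
  First contact, Email: 56×67/250 = 15.0080
  First contact, Social: 56×53/250 = 11.8720
  Escalated, Phone: 107×93/250 = 39.8040
  Escalated, Chat: 107×37/250 = 15.8360
  Escalated, Email: 107×67/250 = 28.6760
  Escalated, Social: 107×53/250 = 22.6840
  Unresolved, Phone: 87×93/250 = 32.3640
  Unresolved, Chat: 87×37/250 = 12.8760
  Unresolved, Email: 87×67/250 = 23.3160
  Unresolved, Social: 87×53/250 = 18.4440
Contributions (O − E)²/E:
  (19 − 20.8320)²/20.8320 = 0.1611
  (12 − 8.2880)²/8.2880 = 1.6625
  (13 − 15.0080)²/15.0080 = 0.2687
  (12 − 11.8720)²/11.8720 = 0.0014
  (40 − 39.8040)²/39.8040 = 0.0010
  (12 − 15.8360)²/15.8360 = 0.9292
  (21 − 28.6760)²/28.6760 = 2.0547
  (34 − 22.6840)²/22.6840 = 5.6450
  (34 − 32.3640)²/32.3640 = 0.0827
  (13 − 12.8760)²/12.8760 = 0.0012
  (33 − 23.3160)²/23.3160 = 4.0221
  (7 − 18.4440)²/18.4440 = 7.1007
χ² = 0.1611 + 1.6625 + 0.2687 + 0.0014 + 0.0010 + 0.9292 + 2.0547 + 5.6450 + 0.0827 + 0.0012 + 4.0221 + 7.1007 = 21.930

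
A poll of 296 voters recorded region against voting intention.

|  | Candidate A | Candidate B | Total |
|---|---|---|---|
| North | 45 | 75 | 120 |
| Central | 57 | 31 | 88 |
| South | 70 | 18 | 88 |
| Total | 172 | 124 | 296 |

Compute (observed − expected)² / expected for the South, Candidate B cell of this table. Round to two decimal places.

Row total (South) = 88; column total (Candidate B) = 124; N = 296.
Expected count E = 88 × 124 / 296 = 36.86486.
Contribution = (O − E)²/E = (18 − 36.86486)² / 36.86486 = 9.65.

9.65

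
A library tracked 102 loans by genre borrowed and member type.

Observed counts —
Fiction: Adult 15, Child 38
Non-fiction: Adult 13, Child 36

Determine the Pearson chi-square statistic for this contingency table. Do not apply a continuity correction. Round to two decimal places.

0.04

Row totals: 53, 49. Column totals: 28, 74. Grand total N = 102.
Expected counts (row total × column total / N):
  Fiction, Adult: 53×28/102 = 14.549
  Fiction, Child: 53×74/102 = 38.451
  Non-fiction, Adult: 49×28/102 = 13.451
  Non-fiction, Child: 49×74/102 = 35.549
Contributions (O − E)²/E:
  (15 − 14.549)²/14.549 = 0.0140
  (38 − 38.451)²/38.451 = 0.0053
  (13 − 13.451)²/13.451 = 0.0151
  (36 − 35.549)²/35.549 = 0.0057
χ² = 0.0140 + 0.0053 + 0.0151 + 0.0057 = 0.04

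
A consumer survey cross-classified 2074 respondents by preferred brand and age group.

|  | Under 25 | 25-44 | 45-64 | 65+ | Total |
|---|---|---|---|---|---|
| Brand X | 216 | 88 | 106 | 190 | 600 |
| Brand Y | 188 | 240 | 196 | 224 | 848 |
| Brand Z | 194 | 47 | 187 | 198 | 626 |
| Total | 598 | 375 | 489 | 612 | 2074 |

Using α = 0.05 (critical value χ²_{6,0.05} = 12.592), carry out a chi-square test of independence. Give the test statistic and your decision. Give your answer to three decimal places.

140.464; reject H₀

Grand total N = 2074.
Expected counts (row total × column total / N):
  Brand X, Under 25: 600×598/2074 = 172.9990
  Brand X, 25-44: 600×375/2074 = 108.4860
  Brand X, 45-64: 600×489/2074 = 141.4658
  Brand X, 65+: 600×612/2074 = 177.0492
  Brand Y, Under 25: 848×598/2074 = 244.5053
  Brand Y, 25-44: 848×375/2074 = 153.3269
  Brand Y, 45-64: 848×489/2074 = 199.9383
  Brand Y, 65+: 848×612/2074 = 250.2295
  Brand Z, Under 25: 626×598/2074 = 180.4957
  Brand Z, 25-44: 626×375/2074 = 113.1871
  Brand Z, 45-64: 626×489/2074 = 147.5959
  Brand Z, 65+: 626×612/2074 = 184.7213
Contributions (O − E)²/E:
  (216 − 172.9990)²/172.9990 = 10.6884
  (88 − 108.4860)²/108.4860 = 3.8685
  (106 − 141.4658)²/141.4658 = 8.8914
  (190 − 177.0492)²/177.0492 = 0.9473
  (188 − 244.5053)²/244.5053 = 13.0584
  (240 − 153.3269)²/153.3269 = 48.9948
  (196 − 199.9383)²/199.9383 = 0.0776
  (224 − 250.2295)²/250.2295 = 2.7494
  (194 − 180.4957)²/180.4957 = 1.0104
  (47 − 113.1871)²/113.1871 = 38.7035
  (187 − 147.5959)²/147.5959 = 10.5198
  (198 − 184.7213)²/184.7213 = 0.9545
χ² = 10.6884 + 3.8685 + 8.8914 + 0.9473 + 13.0584 + 48.9948 + 0.0776 + 2.7494 + 1.0104 + 38.7035 + 10.5198 + 0.9545 = 140.464
df = (3−1)(4−1) = 6. Since 140.464 > 12.592, reject the null hypothesis of independence at α = 0.05.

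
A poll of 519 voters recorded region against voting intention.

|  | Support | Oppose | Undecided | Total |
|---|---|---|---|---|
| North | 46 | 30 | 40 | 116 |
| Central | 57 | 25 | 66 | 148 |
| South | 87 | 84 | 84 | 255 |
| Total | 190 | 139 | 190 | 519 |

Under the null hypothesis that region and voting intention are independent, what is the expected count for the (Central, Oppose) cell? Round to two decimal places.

Row total (Central) = 148; column total (Oppose) = 139; grand total N = 519.
Expected count = (row total × column total) / N = 148 × 139 / 519 = 39.64.

39.64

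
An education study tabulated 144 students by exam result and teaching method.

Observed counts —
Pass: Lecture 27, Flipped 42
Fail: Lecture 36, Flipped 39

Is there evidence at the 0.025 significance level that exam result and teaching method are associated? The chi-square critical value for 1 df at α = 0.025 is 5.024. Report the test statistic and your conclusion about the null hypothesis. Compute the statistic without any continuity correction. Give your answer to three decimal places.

Row totals: 69, 75. Column totals: 63, 81. Grand total N = 144.
Expected counts (row total × column total / N):
  Pass, Lecture: 69×63/144 = 30.1875
  Pass, Flipped: 69×81/144 = 38.8125
  Fail, Lecture: 75×63/144 = 32.8125
  Fail, Flipped: 75×81/144 = 42.1875
Contributions (O − E)²/E:
  (27 − 30.1875)²/30.1875 = 0.3366
  (42 − 38.8125)²/38.8125 = 0.2618
  (36 − 32.8125)²/32.8125 = 0.3096
  (39 − 42.1875)²/42.1875 = 0.2408
χ² = 0.3366 + 0.2618 + 0.3096 + 0.2408 = 1.149
df = (2−1)(2−1) = 1. Since 1.149 < 5.024, fail to reject the null hypothesis of independence at α = 0.025.

1.149; fail to reject H₀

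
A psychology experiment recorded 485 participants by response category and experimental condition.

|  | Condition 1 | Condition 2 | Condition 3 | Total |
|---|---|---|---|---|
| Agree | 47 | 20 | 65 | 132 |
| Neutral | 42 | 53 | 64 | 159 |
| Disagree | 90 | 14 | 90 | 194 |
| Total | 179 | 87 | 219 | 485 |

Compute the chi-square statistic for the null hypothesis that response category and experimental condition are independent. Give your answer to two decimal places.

Grand total N = 485.
Expected counts (row total × column total / N):
  Agree, Condition 1: 132×179/485 = 48.718
  Agree, Condition 2: 132×87/485 = 23.678
  Agree, Condition 3: 132×219/485 = 59.604
  Neutral, Condition 1: 159×179/485 = 58.682
  Neutral, Condition 2: 159×87/485 = 28.522
  Neutral, Condition 3: 159×219/485 = 71.796
  Disagree, Condition 1: 194×179/485 = 71.600
  Disagree, Condition 2: 194×87/485 = 34.800
  Disagree, Condition 3: 194×219/485 = 87.600
Contributions (O − E)²/E:
  (47 − 48.718)²/48.718 = 0.0606
  (20 − 23.678)²/23.678 = 0.5713
  (65 − 59.604)²/59.604 = 0.4885
  (42 − 58.682)²/58.682 = 4.7423
  (53 − 28.522)²/28.522 = 21.0074
  (64 − 71.796)²/71.796 = 0.8465
  (90 − 71.600)²/71.600 = 4.7285
  (14 − 34.800)²/34.800 = 12.4322
  (90 − 87.600)²/87.600 = 0.0658
χ² = 0.0606 + 0.5713 + 0.4885 + 4.7423 + 21.0074 + 0.8465 + 4.7285 + 12.4322 + 0.0658 = 44.94

44.94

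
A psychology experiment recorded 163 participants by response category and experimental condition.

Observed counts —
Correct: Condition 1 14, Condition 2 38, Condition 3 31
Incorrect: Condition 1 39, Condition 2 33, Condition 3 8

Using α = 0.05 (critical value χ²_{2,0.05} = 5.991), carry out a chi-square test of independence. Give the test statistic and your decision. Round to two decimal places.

Row totals: 83, 80. Column totals: 53, 71, 39. Grand total N = 163.
Expected counts (row total × column total / N):
  Correct, Condition 1: 83×53/163 = 26.9877
  Correct, Condition 2: 83×71/163 = 36.1534
  Correct, Condition 3: 83×39/163 = 19.8589
  Incorrect, Condition 1: 80×53/163 = 26.0123
  Incorrect, Condition 2: 80×71/163 = 34.8466
  Incorrect, Condition 3: 80×39/163 = 19.1411
Contributions (O − E)²/E:
  (14 − 26.9877)²/26.9877 = 6.2503
  (38 − 36.1534)²/36.1534 = 0.0943
  (31 − 19.8589)²/19.8589 = 6.2503
  (39 − 26.0123)²/26.0123 = 6.4846
  (33 − 34.8466)²/34.8466 = 0.0979
  (8 − 19.1411)²/19.1411 = 6.4847
χ² = 6.2503 + 0.0943 + 6.2503 + 6.4846 + 0.0979 + 6.4847 = 25.66
df = (2−1)(3−1) = 2. Since 25.66 > 5.991, reject the null hypothesis of independence at α = 0.05.

25.66; reject H₀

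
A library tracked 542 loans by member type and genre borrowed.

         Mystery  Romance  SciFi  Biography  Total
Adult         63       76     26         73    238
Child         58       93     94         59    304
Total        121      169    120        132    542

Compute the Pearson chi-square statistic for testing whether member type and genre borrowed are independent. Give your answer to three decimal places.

Grand total N = 542.
Expected counts (row total × column total / N):
  Adult, Mystery: 238×121/542 = 53.1328
  Adult, Romance: 238×169/542 = 74.2103
  Adult, SciFi: 238×120/542 = 52.6937
  Adult, Biography: 238×132/542 = 57.9631
  Child, Mystery: 304×121/542 = 67.8672
  Child, Romance: 304×169/542 = 94.7897
  Child, SciFi: 304×120/542 = 67.3063
  Child, Biography: 304×132/542 = 74.0369
Contributions (O − E)²/E:
  (63 − 53.1328)²/53.1328 = 1.8324
  (76 − 74.2103)²/74.2103 = 0.0432
  (26 − 52.6937)²/52.6937 = 13.5226
  (73 − 57.9631)²/57.9631 = 3.9009
  (58 − 67.8672)²/67.8672 = 1.4346
  (93 − 94.7897)²/94.7897 = 0.0338
  (94 − 67.3063)²/67.3063 = 10.5867
  (59 − 74.0369)²/74.0369 = 3.0540
χ² = 1.8324 + 0.0432 + 13.5226 + 3.9009 + 1.4346 + 0.0338 + 10.5867 + 3.0540 = 34.408

34.408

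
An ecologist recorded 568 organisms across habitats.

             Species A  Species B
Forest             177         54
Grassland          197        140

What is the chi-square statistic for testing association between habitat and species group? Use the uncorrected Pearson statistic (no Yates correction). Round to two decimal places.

20.11

Row totals: 231, 337. Column totals: 374, 194. Grand total N = 568.
Expected counts (row total × column total / N):
  Forest, Species A: 231×374/568 = 152.102
  Forest, Species B: 231×194/568 = 78.898
  Grassland, Species A: 337×374/568 = 221.898
  Grassland, Species B: 337×194/568 = 115.102
Contributions (O − E)²/E:
  (177 − 152.102)²/152.102 = 4.0756
  (54 − 78.898)²/78.898 = 7.8571
  (197 − 221.898)²/221.898 = 2.7937
  (140 − 115.102)²/115.102 = 5.3857
χ² = 4.0756 + 7.8571 + 2.7937 + 5.3857 = 20.11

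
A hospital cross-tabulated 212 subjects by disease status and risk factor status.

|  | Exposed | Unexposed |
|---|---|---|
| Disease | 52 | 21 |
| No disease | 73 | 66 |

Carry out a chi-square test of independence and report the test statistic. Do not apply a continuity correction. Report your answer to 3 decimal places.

6.928

Row totals: 73, 139. Column totals: 125, 87. Grand total N = 212.
Expected counts (row total × column total / N):
  Disease, Exposed: 73×125/212 = 43.0425
  Disease, Unexposed: 73×87/212 = 29.9575
  No disease, Exposed: 139×125/212 = 81.9575
  No disease, Unexposed: 139×87/212 = 57.0425
Contributions (O − E)²/E:
  (52 − 43.0425)²/43.0425 = 1.8641
  (21 − 29.9575)²/29.9575 = 2.6784
  (73 − 81.9575)²/81.9575 = 0.9790
  (66 − 57.0425)²/57.0425 = 1.4066
χ² = 1.8641 + 2.6784 + 0.9790 + 1.4066 = 6.928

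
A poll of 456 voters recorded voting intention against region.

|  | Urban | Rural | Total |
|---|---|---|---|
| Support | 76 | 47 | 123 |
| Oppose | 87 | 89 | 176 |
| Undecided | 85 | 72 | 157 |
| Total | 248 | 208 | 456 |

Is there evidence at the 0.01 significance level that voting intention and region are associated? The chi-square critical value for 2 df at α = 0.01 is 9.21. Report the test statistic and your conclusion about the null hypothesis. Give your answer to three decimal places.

4.462; fail to reject H₀

Grand total N = 456.
Expected counts (row total × column total / N):
  Support, Urban: 123×248/456 = 66.8947
  Support, Rural: 123×208/456 = 56.1053
  Oppose, Urban: 176×248/456 = 95.7193
  Oppose, Rural: 176×208/456 = 80.2807
  Undecided, Urban: 157×248/456 = 85.3860
  Undecided, Rural: 157×208/456 = 71.6140
Contributions (O − E)²/E:
  (76 − 66.8947)²/66.8947 = 1.2394
  (47 − 56.1053)²/56.1053 = 1.4777
  (87 − 95.7193)²/95.7193 = 0.7943
  (89 − 80.2807)²/80.2807 = 0.9470
  (85 − 85.3860)²/85.3860 = 0.0017
  (72 − 71.6140)²/71.6140 = 0.0021
χ² = 1.2394 + 1.4777 + 0.7943 + 0.9470 + 0.0017 + 0.0021 = 4.462
df = (3−1)(2−1) = 2. Since 4.462 < 9.21, fail to reject the null hypothesis of independence at α = 0.01.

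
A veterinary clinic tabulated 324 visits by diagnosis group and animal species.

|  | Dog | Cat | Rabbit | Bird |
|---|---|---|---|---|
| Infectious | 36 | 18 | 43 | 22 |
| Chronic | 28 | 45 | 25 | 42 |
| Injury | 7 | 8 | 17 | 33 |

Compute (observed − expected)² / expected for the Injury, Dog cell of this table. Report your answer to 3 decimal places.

Row total (Injury) = 65; column total (Dog) = 71; N = 324.
Expected count E = 65 × 71 / 324 = 14.2438.
Contribution = (O − E)²/E = (7 − 14.2438)² / 14.2438 = 3.684.

3.684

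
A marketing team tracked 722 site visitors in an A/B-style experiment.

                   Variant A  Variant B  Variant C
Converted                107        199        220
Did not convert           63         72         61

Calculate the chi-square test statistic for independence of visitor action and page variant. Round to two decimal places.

Row totals: 526, 196. Column totals: 170, 271, 281. Grand total N = 722.
Expected counts (row total × column total / N):
  Converted, Variant A: 526×170/722 = 123.850
  Converted, Variant B: 526×271/722 = 197.432
  Converted, Variant C: 526×281/722 = 204.717
  Did not convert, Variant A: 196×170/722 = 46.150
  Did not convert, Variant B: 196×271/722 = 73.568
  Did not convert, Variant C: 196×281/722 = 76.283
Contributions (O − E)²/E:
  (107 − 123.850)²/123.850 = 2.2925
  (199 − 197.432)²/197.432 = 0.0125
  (220 − 204.717)²/204.717 = 1.1409
  (63 − 46.150)²/46.150 = 6.1522
  (72 − 73.568)²/73.568 = 0.0334
  (61 − 76.283)²/76.283 = 3.0619
χ² = 2.2925 + 0.0125 + 1.1409 + 6.1522 + 0.0334 + 3.0619 = 12.69

12.69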